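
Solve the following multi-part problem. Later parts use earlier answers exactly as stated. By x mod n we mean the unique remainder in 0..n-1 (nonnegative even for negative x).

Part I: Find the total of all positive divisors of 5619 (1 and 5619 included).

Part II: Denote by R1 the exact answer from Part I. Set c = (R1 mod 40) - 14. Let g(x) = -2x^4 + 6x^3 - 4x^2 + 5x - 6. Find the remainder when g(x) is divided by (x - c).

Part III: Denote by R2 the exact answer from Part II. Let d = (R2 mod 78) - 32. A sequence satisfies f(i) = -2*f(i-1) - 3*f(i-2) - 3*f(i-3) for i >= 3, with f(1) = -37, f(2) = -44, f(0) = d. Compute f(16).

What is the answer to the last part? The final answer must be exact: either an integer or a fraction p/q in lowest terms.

-7388

Part I: 5619 = 3 * 1873; sigma = (1 + 3) * (1 + 1873) = 4 * 1874 = 7496; answer 7496
Part II: R1 = 7496; c = 2; remainder = value at the root: -2*(2)^4 + 6*(2)^3 - 4*(2)^2 + 5*(2)^1 - 6 = (-32) + (48) + (-16) + (10) + (-6) = 4; answer 4
Part III: R2 = 4; d = -28; f(3) = -2*(-44) - 3*(-37) - 3*(-28) = 283; iterating: f(3)=283, f(4)=-323, f(5)=-71, f(6)=262, f(7)=658, f(8)=-1889, f(9)=1018, f(10)=1657, f(11)=-701, f(12)=-6623, f(13)=10378, f(14)=1216, f(15)=-13697, f(16)=-7388; answer -7388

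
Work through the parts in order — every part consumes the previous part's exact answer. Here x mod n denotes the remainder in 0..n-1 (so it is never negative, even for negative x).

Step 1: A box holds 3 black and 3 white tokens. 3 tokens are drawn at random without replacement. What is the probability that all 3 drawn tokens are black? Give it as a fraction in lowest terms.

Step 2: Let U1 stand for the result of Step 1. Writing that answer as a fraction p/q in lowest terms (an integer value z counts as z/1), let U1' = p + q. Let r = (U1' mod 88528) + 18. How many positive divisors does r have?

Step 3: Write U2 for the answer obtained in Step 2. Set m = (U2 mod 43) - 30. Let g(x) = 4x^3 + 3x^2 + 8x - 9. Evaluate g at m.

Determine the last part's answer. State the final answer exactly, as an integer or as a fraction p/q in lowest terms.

Step 1: total draws C(6,3) = 20; favorable C(3,3) = 1; P = 1/20; answer 1/20
Step 2: U1 = 1/20; threaded value p + q = 21; r = 39; 39 = 3 * 13; number of divisors = (1+1) * (1+1) = 4; answer 4
Step 3: U2 = 4; m = -26; 4*(-26)^3 + 3*(-26)^2 + 8*(-26)^1 - 9 = (-70304) + (2028) + (-208) + (-9) = -68493; answer -68493

-68493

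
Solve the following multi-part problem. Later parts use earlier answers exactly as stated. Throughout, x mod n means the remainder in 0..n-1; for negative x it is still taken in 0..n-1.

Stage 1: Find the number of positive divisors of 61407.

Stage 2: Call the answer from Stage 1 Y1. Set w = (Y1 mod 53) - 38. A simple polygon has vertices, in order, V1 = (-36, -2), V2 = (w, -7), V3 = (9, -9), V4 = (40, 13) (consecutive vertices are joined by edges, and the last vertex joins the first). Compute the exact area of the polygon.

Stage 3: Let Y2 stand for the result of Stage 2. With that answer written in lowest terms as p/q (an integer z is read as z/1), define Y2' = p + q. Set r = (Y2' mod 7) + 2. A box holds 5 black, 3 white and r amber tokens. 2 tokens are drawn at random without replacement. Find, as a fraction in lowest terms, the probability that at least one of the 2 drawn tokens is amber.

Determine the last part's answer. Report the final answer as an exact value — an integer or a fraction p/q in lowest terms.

Stage 1: 61407 = 3^2 * 6823; number of divisors = (2+1) * (1+1) = 6; answer 6
Stage 2: Y1 = 6; w = -32; cross terms: (-36*-7 - -32*-2)=188, (-32*-9 - 9*-7)=351, (9*13 - 40*-9)=477, (40*-2 - -36*13)=388; twice the area = |1404| = 1404; area = 702; answer 702
Stage 3: Y2 = 702; threaded value p + q = 703; r = 5; total draws C(13,2) = 78; complement C(8,2) = 28; favorable 78 - 28 = 50; P = 25/39; answer 25/39

25/39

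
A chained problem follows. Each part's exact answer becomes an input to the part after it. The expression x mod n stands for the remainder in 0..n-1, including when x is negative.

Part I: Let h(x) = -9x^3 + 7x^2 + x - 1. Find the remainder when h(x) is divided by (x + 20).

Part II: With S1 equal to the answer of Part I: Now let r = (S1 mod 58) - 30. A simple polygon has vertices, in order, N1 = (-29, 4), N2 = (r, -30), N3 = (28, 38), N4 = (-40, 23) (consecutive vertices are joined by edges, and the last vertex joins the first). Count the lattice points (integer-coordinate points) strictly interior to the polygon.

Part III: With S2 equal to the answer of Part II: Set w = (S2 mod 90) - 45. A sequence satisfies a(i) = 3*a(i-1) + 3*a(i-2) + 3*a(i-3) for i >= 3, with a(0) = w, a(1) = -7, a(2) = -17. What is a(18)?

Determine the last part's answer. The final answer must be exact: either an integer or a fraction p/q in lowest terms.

Part I: remainder = value at the root: -9*(-20)^3 + 7*(-20)^2 + 1*(-20)^1 - 1 = (72000) + (2800) + (-20) + (-1) = 74779; answer 74779
Part II: S1 = 74779; r = -13; cross terms: (-29*-30 - -13*4)=922, (-13*38 - 28*-30)=346, (28*23 - -40*38)=2164, (-40*4 - -29*23)=507; twice the area = |3939| = 3939; area = 3939/2; boundary points = 2 + 1 + 1 + 1 = 5; strictly interior points = area - boundary/2 + 1 = 1968; answer 1968
Part III: S2 = 1968; w = 33; a(3) = 3*(-17) + 3*(-7) + 3*(33) = 27; iterating: a(3)=27, a(4)=9, a(5)=57, a(6)=279, a(7)=1035, a(8)=4113, a(9)=16281, a(10)=64287, a(11)=254043, a(12)=1003833, a(13)=3966489, a(14)=15673095, a(15)=61930251, a(16)=244709505, a(17)=966938553, a(18)=3820734927; answer 3820734927

3820734927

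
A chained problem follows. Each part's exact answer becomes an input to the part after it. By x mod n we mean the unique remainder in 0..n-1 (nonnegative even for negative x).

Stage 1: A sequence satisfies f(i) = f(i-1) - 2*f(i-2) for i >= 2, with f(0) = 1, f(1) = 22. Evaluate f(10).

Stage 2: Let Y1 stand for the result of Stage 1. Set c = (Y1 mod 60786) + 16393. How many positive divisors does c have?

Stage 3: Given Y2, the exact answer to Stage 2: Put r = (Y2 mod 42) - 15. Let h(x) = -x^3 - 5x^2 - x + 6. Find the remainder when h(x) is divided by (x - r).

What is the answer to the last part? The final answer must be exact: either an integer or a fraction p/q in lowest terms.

Stage 1: f(2) = 1*(22) - 2*(1) = 20; iterating: f(2)=20, f(3)=-24, f(4)=-64, f(5)=-16, f(6)=112, f(7)=144, f(8)=-80, f(9)=-368, f(10)=-208; answer -208
Stage 2: Y1 = -208; c = 76971; 76971 = 3 * 25657; number of divisors = (1+1) * (1+1) = 4; answer 4
Stage 3: Y2 = 4; r = -11; remainder = value at the root: -1*(-11)^3 - 5*(-11)^2 - 1*(-11)^1 + 6 = (1331) + (-605) + (11) + (6) = 743; answer 743

743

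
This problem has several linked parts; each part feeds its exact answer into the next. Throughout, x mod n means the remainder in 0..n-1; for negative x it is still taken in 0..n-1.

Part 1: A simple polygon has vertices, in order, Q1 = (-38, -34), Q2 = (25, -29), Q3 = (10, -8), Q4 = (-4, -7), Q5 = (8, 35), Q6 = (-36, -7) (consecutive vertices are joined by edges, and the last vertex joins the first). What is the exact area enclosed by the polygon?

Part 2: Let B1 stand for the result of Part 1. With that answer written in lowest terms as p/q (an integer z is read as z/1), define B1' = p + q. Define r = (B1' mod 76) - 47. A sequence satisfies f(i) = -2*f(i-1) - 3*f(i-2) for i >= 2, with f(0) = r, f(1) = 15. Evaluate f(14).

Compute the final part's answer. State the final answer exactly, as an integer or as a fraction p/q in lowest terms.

Part 1: cross terms: (-38*-29 - 25*-34)=1952, (25*-8 - 10*-29)=90, (10*-7 - -4*-8)=-102, (-4*35 - 8*-7)=-84, (8*-7 - -36*35)=1204, (-36*-34 - -38*-7)=958; twice the area = |4018| = 4018; area = 2009; answer 2009
Part 2: B1 = 2009; threaded value p + q = 2010; r = -13; f(2) = -2*(15) - 3*(-13) = 9; iterating: f(2)=9, f(3)=-63, f(4)=99, f(5)=-9, f(6)=-279, f(7)=585, f(8)=-333, f(9)=-1089, f(10)=3177, f(11)=-3087, f(12)=-3357, f(13)=15975, f(14)=-21879; answer -21879

-21879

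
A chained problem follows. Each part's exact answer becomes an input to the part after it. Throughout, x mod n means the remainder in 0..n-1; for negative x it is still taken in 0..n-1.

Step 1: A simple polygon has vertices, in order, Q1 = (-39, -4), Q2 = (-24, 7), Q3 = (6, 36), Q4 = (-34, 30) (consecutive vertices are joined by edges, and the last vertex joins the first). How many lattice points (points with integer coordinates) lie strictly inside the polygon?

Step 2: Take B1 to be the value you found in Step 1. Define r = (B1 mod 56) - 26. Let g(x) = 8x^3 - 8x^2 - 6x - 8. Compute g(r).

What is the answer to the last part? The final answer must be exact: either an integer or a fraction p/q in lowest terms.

43948

Step 1: cross terms: (-39*7 - -24*-4)=-369, (-24*36 - 6*7)=-906, (6*30 - -34*36)=1404, (-34*-4 - -39*30)=1306; twice the area = |1435| = 1435; area = 1435/2; boundary points = 1 + 1 + 2 + 1 = 5; strictly interior points = area - boundary/2 + 1 = 716; answer 716
Step 2: B1 = 716; r = 18; 8*(18)^3 - 8*(18)^2 - 6*(18)^1 - 8 = (46656) + (-2592) + (-108) + (-8) = 43948; answer 43948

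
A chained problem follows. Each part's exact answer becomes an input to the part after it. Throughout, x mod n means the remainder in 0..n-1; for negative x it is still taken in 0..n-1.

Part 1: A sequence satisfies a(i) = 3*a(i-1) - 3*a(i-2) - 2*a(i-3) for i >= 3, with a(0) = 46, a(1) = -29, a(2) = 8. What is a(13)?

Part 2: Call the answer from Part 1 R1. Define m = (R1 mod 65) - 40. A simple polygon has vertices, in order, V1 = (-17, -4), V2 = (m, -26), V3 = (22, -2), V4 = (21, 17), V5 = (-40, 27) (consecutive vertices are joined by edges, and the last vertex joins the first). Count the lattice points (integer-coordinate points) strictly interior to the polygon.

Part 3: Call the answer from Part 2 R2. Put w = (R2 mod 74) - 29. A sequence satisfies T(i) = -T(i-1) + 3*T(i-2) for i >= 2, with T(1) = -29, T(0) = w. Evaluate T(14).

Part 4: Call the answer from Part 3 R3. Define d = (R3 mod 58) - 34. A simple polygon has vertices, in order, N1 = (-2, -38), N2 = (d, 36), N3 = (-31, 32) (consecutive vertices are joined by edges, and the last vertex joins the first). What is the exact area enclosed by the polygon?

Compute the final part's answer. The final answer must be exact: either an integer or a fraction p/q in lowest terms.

Part 1: a(3) = 3*(8) - 3*(-29) - 2*(46) = 19; iterating: a(3)=19, a(4)=91, a(5)=200, a(6)=289, a(7)=85, a(8)=-1012, a(9)=-3869, a(10)=-8741, a(11)=-12592, a(12)=-3815, a(13)=43813; answer 43813
Part 2: R1 = 43813; m = -37; cross terms: (-17*-26 - -37*-4)=294, (-37*-2 - 22*-26)=646, (22*17 - 21*-2)=416, (21*27 - -40*17)=1247, (-40*-4 - -17*27)=619; twice the area = |3222| = 3222; area = 1611; boundary points = 2 + 1 + 1 + 1 + 1 = 6; strictly interior points = area - boundary/2 + 1 = 1609; answer 1609
Part 3: R2 = 1609; w = 26; T(2) = -1*(-29) + 3*(26) = 107; iterating: T(2)=107, T(3)=-194, T(4)=515, T(5)=-1097, T(6)=2642, T(7)=-5933, T(8)=13859, T(9)=-31658, T(10)=73235, T(11)=-168209, T(12)=387914, T(13)=-892541, T(14)=2056283; answer 2056283
Part 4: R3 = 2056283; d = -25; cross terms: (-2*36 - -25*-38)=-1022, (-25*32 - -31*36)=316, (-31*-38 - -2*32)=1242; twice the area = |536| = 536; area = 268; answer 268

268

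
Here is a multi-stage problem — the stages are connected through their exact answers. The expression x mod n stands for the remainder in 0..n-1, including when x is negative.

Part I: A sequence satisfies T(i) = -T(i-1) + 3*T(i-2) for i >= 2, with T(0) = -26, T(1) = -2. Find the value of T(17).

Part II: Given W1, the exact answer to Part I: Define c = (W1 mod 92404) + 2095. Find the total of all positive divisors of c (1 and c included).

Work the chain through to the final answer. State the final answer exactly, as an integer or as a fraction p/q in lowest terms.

101640

Part I: T(2) = -1*(-2) + 3*(-26) = -76; iterating: T(2)=-76, T(3)=70, T(4)=-298, T(5)=508, T(6)=-1402, T(7)=2926, T(8)=-7132, T(9)=15910, T(10)=-37306, T(11)=85036, T(12)=-196954, T(13)=452062, T(14)=-1042924, T(15)=2399110, T(16)=-5527882, T(17)=12725212; answer 12725212
Part II: W1 = 12725212; c = 67959; 67959 = 3^4 * 839; sigma = (1 + 3 + 9 + 27 + 81) * (1 + 839) = 121 * 840 = 101640; answer 101640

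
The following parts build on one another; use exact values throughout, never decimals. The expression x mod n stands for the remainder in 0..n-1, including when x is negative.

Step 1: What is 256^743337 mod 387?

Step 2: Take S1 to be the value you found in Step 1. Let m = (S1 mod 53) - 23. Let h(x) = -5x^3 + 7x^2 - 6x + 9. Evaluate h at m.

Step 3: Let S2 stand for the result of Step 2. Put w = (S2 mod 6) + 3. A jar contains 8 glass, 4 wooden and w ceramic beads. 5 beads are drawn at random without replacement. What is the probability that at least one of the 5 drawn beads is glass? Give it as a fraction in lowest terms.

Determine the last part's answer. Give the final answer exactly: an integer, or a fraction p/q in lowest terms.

Step 1: squarings mod 387: 256^1=256, 256^2=133, 256^4=274, 256^8=385, 256^16=4, 256^32=16, 256^64=256, 256^128=133, 256^256=274, 256^512=385, 256^1024=4, 256^2048=16, 256^4096=256, 256^8192=133, 256^16384=274, 256^32768=385, 256^65536=4, 256^131072=16, 256^262144=256, 256^524288=133; 256^743337 = 256^1 * 256^8 * 256^32 * 256^128 * 256^256 * 256^512 * 256^1024 * 256^4096 * 256^16384 * 256^65536 * 256^131072 * 256^524288 = 1 (mod 387); answer 1
Step 2: S1 = 1; m = -22; -5*(-22)^3 + 7*(-22)^2 - 6*(-22)^1 + 9 = (53240) + (3388) + (132) + (9) = 56769; answer 56769
Step 3: S2 = 56769; w = 6; total draws C(18,5) = 8568; complement C(10,5) = 252; favorable 8568 - 252 = 8316; P = 33/34; answer 33/34

33/34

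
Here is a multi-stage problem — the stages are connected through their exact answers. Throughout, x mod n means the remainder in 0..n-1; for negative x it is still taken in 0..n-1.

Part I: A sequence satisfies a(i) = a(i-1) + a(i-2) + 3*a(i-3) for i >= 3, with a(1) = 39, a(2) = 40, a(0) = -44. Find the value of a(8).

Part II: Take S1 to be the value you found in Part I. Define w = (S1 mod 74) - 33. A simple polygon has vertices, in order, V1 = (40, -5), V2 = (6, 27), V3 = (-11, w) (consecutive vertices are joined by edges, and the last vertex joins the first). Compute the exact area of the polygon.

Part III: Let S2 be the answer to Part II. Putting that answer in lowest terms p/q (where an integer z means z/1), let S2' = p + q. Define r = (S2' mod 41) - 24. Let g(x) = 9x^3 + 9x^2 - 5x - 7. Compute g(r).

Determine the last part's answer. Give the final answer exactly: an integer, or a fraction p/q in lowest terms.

-14203

Part I: a(3) = 1*(40) + 1*(39) + 3*(-44) = -53; iterating: a(3)=-53, a(4)=104, a(5)=171, a(6)=116, a(7)=599, a(8)=1228; answer 1228
Part II: S1 = 1228; w = 11; cross terms: (40*27 - 6*-5)=1110, (6*11 - -11*27)=363, (-11*-5 - 40*11)=-385; twice the area = |1088| = 1088; area = 544; answer 544
Part III: S2 = 544; threaded value p + q = 545; r = -12; 9*(-12)^3 + 9*(-12)^2 - 5*(-12)^1 - 7 = (-15552) + (1296) + (60) + (-7) = -14203; answer -14203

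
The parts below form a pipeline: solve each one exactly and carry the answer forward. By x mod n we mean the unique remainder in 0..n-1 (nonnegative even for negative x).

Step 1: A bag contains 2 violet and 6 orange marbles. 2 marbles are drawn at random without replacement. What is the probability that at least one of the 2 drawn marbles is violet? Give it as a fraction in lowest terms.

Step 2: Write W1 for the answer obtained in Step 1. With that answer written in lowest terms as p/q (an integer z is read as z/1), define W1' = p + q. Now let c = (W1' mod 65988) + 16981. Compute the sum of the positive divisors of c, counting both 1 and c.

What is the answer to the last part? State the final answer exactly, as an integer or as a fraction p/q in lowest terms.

Step 1: total draws C(8,2) = 28; complement C(6,2) = 15; favorable 28 - 15 = 13; P = 13/28; answer 13/28
Step 2: W1 = 13/28; threaded value p + q = 41; c = 17022; 17022 = 2 * 3 * 2837; sigma = (1 + 2) * (1 + 3) * (1 + 2837) = 3 * 4 * 2838 = 34056; answer 34056

34056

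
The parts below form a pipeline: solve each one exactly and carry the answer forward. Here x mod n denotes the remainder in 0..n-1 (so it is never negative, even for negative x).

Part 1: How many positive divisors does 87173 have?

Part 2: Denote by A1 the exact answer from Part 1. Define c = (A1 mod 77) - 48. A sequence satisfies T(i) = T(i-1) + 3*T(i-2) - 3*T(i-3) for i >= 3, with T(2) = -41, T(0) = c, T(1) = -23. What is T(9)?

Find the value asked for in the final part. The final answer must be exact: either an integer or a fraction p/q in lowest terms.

1777

Part 1: 87173 = 179 * 487; number of divisors = (1+1) * (1+1) = 4; answer 4
Part 2: A1 = 4; c = -44; T(3) = 1*(-41) + 3*(-23) - 3*(-44) = 22; iterating: T(3)=22, T(4)=-32, T(5)=157, T(6)=-5, T(7)=562, T(8)=76, T(9)=1777; answer 1777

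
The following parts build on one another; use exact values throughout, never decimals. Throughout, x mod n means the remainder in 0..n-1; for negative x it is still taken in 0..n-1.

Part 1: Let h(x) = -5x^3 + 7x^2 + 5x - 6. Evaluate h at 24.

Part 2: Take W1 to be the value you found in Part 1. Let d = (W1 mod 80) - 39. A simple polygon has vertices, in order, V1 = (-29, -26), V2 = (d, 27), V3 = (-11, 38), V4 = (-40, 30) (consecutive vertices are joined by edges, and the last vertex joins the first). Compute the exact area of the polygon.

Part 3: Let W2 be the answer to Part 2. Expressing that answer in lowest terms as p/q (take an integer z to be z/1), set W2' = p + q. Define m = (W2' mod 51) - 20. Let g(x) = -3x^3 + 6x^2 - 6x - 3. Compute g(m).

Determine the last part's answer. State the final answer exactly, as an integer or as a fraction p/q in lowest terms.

-2463

Part 1: -5*(24)^3 + 7*(24)^2 + 5*(24)^1 - 6 = (-69120) + (4032) + (120) + (-6) = -64974; answer -64974
Part 2: W1 = -64974; d = 27; cross terms: (-29*27 - 27*-26)=-81, (27*38 - -11*27)=1323, (-11*30 - -40*38)=1190, (-40*-26 - -29*30)=1910; twice the area = |4342| = 4342; area = 2171; answer 2171
Part 3: W2 = 2171; threaded value p + q = 2172; m = 10; -3*(10)^3 + 6*(10)^2 - 6*(10)^1 - 3 = (-3000) + (600) + (-60) + (-3) = -2463; answer -2463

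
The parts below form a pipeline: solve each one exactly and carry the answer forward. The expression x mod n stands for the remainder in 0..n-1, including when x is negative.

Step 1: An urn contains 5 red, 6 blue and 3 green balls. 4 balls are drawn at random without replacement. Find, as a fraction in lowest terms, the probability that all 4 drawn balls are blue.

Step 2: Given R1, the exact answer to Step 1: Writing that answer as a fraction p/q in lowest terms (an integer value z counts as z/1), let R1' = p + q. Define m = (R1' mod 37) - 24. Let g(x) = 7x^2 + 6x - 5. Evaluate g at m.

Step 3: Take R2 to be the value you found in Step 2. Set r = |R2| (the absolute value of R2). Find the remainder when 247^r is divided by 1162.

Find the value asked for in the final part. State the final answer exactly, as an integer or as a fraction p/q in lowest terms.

Step 1: total draws C(14,4) = 1001; favorable C(6,4) = 15; P = 15/1001; answer 15/1001
Step 2: R1 = 15/1001; threaded value p + q = 1016; m = -7; 7*(-7)^2 + 6*(-7)^1 - 5 = (343) + (-42) + (-5) = 296; answer 296
Step 3: R2 = 296; r = 296; squarings mod 1162: 247^1=247, 247^2=585, 247^4=597, 247^8=837, 247^16=1045, 247^32=907, 247^64=1115, 247^128=1047, 247^256=443; 247^296 = 247^8 * 247^32 * 247^256 = 235 (mod 1162); answer 235

235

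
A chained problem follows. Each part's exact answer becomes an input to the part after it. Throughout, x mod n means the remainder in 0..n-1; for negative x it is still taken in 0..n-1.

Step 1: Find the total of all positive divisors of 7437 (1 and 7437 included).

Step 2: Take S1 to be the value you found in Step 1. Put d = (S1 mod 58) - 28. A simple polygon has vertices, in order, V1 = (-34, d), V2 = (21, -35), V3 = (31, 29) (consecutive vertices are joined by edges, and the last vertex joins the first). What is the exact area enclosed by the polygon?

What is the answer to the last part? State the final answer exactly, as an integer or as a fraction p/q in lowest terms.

Step 1: 7437 = 3 * 37 * 67; sigma = (1 + 3) * (1 + 37) * (1 + 67) = 4 * 38 * 68 = 10336; answer 10336
Step 2: S1 = 10336; d = -16; cross terms: (-34*-35 - 21*-16)=1526, (21*29 - 31*-35)=1694, (31*-16 - -34*29)=490; twice the area = |3710| = 3710; area = 1855; answer 1855

1855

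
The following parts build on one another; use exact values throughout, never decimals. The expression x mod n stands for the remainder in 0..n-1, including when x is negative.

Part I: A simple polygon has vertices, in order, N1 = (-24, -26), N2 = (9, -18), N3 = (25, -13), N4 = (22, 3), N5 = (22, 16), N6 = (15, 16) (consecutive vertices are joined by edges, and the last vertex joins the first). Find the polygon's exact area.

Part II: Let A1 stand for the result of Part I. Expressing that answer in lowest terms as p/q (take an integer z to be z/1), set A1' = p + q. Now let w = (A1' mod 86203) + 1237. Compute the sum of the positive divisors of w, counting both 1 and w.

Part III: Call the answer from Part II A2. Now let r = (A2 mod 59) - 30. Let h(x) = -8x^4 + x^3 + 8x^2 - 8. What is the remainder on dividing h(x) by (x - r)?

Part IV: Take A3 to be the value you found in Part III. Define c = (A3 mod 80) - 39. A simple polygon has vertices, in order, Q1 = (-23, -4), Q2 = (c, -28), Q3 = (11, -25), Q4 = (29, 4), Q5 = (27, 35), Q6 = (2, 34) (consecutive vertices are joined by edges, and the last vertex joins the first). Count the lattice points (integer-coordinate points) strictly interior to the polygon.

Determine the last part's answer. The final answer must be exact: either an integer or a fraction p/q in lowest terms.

1997

Part I: cross terms: (-24*-18 - 9*-26)=666, (9*-13 - 25*-18)=333, (25*3 - 22*-13)=361, (22*16 - 22*3)=286, (22*16 - 15*16)=112, (15*-26 - -24*16)=-6; twice the area = |1752| = 1752; area = 876; answer 876
Part II: A1 = 876; threaded value p + q = 877; w = 2114; 2114 = 2 * 7 * 151; sigma = (1 + 2) * (1 + 7) * (1 + 151) = 3 * 8 * 152 = 3648; answer 3648
Part III: A2 = 3648; r = 19; remainder = value at the root: -8*(19)^4 + 1*(19)^3 + 8*(19)^2 - 8 = (-1042568) + (6859) + (2888) + (-8) = -1032829; answer -1032829
Part IV: A3 = -1032829; c = 12; cross terms: (-23*-28 - 12*-4)=692, (12*-25 - 11*-28)=8, (11*4 - 29*-25)=769, (29*35 - 27*4)=907, (27*34 - 2*35)=848, (2*-4 - -23*34)=774; twice the area = |3998| = 3998; area = 1999; boundary points = 1 + 1 + 1 + 1 + 1 + 1 = 6; strictly interior points = area - boundary/2 + 1 = 1997; answer 1997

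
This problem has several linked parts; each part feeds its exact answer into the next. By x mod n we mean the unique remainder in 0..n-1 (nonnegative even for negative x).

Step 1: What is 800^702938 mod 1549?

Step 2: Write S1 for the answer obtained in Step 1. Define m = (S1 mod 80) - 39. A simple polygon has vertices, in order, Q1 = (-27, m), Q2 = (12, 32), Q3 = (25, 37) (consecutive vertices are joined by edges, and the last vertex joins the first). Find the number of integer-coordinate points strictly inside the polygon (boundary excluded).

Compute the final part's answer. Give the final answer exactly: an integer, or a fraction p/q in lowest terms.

Step 1: squarings mod 1549: 800^1=800, 800^2=263, 800^4=1013, 800^8=731, 800^16=1505, 800^32=387, 800^64=1065, 800^128=357, 800^256=431, 800^512=1430, 800^1024=220, 800^2048=381, 800^4096=1104, 800^8192=1302, 800^16384=598, 800^32768=1334, 800^65536=1304, 800^131072=1163, 800^262144=292, 800^524288=69; 800^702938 = 800^2 * 800^8 * 800^16 * 800^64 * 800^128 * 800^256 * 800^2048 * 800^4096 * 800^8192 * 800^32768 * 800^131072 * 800^524288 = 1528 (mod 1549); answer 1528
Step 2: S1 = 1528; m = -31; cross terms: (-27*32 - 12*-31)=-492, (12*37 - 25*32)=-356, (25*-31 - -27*37)=224; twice the area = |-624| = 624; area = 312; boundary points = 3 + 1 + 4 = 8; strictly interior points = area - boundary/2 + 1 = 309; answer 309

309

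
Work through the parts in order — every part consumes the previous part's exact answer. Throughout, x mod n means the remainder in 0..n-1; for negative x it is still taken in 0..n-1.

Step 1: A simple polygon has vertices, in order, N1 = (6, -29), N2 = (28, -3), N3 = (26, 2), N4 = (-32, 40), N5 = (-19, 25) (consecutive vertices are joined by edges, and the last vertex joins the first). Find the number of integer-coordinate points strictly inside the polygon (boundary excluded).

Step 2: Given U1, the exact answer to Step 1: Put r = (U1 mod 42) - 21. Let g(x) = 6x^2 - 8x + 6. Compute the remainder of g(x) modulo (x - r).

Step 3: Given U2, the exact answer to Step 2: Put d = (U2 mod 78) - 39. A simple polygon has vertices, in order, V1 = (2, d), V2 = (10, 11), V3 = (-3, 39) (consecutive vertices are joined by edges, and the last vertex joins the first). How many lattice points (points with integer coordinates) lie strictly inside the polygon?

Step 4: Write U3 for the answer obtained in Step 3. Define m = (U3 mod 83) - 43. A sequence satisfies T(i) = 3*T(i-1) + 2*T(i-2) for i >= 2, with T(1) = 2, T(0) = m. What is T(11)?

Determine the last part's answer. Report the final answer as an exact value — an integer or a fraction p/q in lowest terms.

3912508

Step 1: cross terms: (6*-3 - 28*-29)=794, (28*2 - 26*-3)=134, (26*40 - -32*2)=1104, (-32*25 - -19*40)=-40, (-19*-29 - 6*25)=401; twice the area = |2393| = 2393; area = 2393/2; boundary points = 2 + 1 + 2 + 1 + 1 = 7; strictly interior points = area - boundary/2 + 1 = 1194; answer 1194
Step 2: U1 = 1194; r = -3; remainder = value at the root: 6*(-3)^2 - 8*(-3)^1 + 6 = (54) + (24) + (6) = 84; answer 84
Step 3: U2 = 84; d = -33; cross terms: (2*11 - 10*-33)=352, (10*39 - -3*11)=423, (-3*-33 - 2*39)=21; twice the area = |796| = 796; area = 398; boundary points = 4 + 1 + 1 = 6; strictly interior points = area - boundary/2 + 1 = 396; answer 396
Step 4: U3 = 396; m = 21; T(2) = 3*(2) + 2*(21) = 48; iterating: T(2)=48, T(3)=148, T(4)=540, T(5)=1916, T(6)=6828, T(7)=24316, T(8)=86604, T(9)=308444, T(10)=1098540, T(11)=3912508; answer 3912508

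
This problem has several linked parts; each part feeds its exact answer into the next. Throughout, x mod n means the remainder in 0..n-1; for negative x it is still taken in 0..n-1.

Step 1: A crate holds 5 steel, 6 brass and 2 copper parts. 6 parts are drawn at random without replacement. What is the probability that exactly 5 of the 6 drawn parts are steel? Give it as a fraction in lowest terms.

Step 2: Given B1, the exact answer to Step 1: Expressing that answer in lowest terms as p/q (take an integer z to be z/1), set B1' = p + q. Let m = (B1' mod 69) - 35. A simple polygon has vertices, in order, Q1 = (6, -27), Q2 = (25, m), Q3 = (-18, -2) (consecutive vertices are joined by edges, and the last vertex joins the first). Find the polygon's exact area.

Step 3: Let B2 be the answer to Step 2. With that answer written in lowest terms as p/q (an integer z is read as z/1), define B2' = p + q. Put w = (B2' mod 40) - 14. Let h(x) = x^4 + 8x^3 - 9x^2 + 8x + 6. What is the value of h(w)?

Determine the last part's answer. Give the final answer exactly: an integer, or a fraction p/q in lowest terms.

Step 1: total draws C(13,6) = 1716; favorable C(5,5)*C(8,1) = 8; P = 2/429; answer 2/429
Step 2: B1 = 2/429; threaded value p + q = 431; m = -18; cross terms: (6*-18 - 25*-27)=567, (25*-2 - -18*-18)=-374, (-18*-27 - 6*-2)=498; twice the area = |691| = 691; area = 691/2; answer 691/2
Step 3: B2 = 691/2; threaded value p + q = 693; w = -1; 1*(-1)^4 + 8*(-1)^3 - 9*(-1)^2 + 8*(-1)^1 + 6 = (1) + (-8) + (-9) + (-8) + (6) = -18; answer -18

-18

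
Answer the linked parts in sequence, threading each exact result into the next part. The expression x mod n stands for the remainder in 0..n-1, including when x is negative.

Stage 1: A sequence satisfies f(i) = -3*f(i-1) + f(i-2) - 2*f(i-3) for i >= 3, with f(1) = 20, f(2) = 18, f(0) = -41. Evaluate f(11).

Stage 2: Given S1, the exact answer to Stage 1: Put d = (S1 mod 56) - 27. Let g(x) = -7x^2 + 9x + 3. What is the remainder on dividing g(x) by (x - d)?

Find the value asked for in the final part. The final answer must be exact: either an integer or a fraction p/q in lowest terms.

-2353

Stage 1: f(3) = -3*(18) + 1*(20) - 2*(-41) = 48; iterating: f(3)=48, f(4)=-166, f(5)=510, f(6)=-1792, f(7)=6218, f(8)=-21466, f(9)=74200, f(10)=-256502, f(11)=886638; answer 886638
Stage 2: S1 = 886638; d = 19; remainder = value at the root: -7*(19)^2 + 9*(19)^1 + 3 = (-2527) + (171) + (3) = -2353; answer -2353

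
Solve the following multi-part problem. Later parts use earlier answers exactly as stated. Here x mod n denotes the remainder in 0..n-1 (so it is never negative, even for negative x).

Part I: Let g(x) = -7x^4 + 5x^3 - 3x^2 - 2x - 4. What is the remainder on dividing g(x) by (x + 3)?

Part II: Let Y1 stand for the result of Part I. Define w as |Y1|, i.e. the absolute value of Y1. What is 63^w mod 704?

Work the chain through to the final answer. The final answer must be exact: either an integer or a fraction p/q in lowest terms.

Part I: remainder = value at the root: -7*(-3)^4 + 5*(-3)^3 - 3*(-3)^2 - 2*(-3)^1 - 4 = (-567) + (-135) + (-27) + (6) + (-4) = -727; answer -727
Part II: Y1 = -727; w = 727; squarings mod 704: 63^1=63, 63^2=449, 63^4=257, 63^8=577, 63^16=641, 63^32=449, 63^64=257, 63^128=577, 63^256=641, 63^512=449; 63^727 = 63^1 * 63^2 * 63^4 * 63^16 * 63^64 * 63^128 * 63^512 = 255 (mod 704); answer 255

255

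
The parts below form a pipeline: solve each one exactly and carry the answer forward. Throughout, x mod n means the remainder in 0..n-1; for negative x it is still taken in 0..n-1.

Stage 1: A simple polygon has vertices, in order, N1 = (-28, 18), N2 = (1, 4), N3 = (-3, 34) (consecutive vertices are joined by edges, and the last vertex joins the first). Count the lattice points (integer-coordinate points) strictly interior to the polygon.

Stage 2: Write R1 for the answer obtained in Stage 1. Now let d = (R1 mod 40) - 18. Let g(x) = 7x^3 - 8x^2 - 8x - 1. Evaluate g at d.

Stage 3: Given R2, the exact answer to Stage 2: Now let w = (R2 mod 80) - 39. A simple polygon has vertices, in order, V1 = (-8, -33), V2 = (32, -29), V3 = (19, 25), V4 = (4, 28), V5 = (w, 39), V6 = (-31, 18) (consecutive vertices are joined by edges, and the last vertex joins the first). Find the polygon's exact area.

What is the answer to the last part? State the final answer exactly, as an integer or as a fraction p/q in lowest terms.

5523/2

Stage 1: cross terms: (-28*4 - 1*18)=-130, (1*34 - -3*4)=46, (-3*18 - -28*34)=898; twice the area = |814| = 814; area = 407; boundary points = 1 + 2 + 1 = 4; strictly interior points = area - boundary/2 + 1 = 406; answer 406
Stage 2: R1 = 406; d = -12; 7*(-12)^3 - 8*(-12)^2 - 8*(-12)^1 - 1 = (-12096) + (-1152) + (96) + (-1) = -13153; answer -13153
Stage 3: R2 = -13153; w = 8; cross terms: (-8*-29 - 32*-33)=1288, (32*25 - 19*-29)=1351, (19*28 - 4*25)=432, (4*39 - 8*28)=-68, (8*18 - -31*39)=1353, (-31*-33 - -8*18)=1167; twice the area = |5523| = 5523; area = 5523/2; answer 5523/2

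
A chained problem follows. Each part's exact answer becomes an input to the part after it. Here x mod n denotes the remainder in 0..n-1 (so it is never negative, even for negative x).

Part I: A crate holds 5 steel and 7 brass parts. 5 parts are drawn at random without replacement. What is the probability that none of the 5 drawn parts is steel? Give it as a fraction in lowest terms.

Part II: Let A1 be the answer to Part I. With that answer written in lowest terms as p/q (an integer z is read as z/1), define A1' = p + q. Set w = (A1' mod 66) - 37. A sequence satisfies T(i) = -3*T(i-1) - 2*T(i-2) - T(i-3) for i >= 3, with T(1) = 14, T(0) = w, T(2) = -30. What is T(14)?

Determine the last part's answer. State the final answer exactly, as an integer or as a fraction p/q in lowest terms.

Part I: total draws C(12,5) = 792; favorable C(7,5) = 21; P = 7/264; answer 7/264
Part II: A1 = 7/264; threaded value p + q = 271; w = -30; T(3) = -3*(-30) - 2*(14) - 1*(-30) = 92; iterating: T(3)=92, T(4)=-230, T(5)=536, T(6)=-1240, T(7)=2878, T(8)=-6690, T(9)=15554, T(10)=-36160, T(11)=84062, T(12)=-195420, T(13)=454296, T(14)=-1056110; answer -1056110

-1056110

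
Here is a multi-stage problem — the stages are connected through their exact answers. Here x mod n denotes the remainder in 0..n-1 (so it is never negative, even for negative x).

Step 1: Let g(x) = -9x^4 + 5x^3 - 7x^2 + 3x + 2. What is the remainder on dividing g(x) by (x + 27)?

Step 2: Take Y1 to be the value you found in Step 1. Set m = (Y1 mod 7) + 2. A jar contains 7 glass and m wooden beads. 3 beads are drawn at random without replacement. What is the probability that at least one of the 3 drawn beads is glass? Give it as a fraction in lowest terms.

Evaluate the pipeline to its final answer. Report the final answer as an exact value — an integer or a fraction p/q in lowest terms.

119/120

Step 1: remainder = value at the root: -9*(-27)^4 + 5*(-27)^3 - 7*(-27)^2 + 3*(-27)^1 + 2 = (-4782969) + (-98415) + (-5103) + (-81) + (2) = -4886566; answer -4886566
Step 2: Y1 = -4886566; m = 3; total draws C(10,3) = 120; complement C(3,3) = 1; favorable 120 - 1 = 119; P = 119/120; answer 119/120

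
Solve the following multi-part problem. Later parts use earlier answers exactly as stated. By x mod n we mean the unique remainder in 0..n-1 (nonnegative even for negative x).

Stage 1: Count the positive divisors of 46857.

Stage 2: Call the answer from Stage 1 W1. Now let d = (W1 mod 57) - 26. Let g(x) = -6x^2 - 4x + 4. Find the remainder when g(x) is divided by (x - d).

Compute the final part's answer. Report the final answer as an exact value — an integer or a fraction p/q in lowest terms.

-2812

Stage 1: 46857 = 3 * 15619; number of divisors = (1+1) * (1+1) = 4; answer 4
Stage 2: W1 = 4; d = -22; remainder = value at the root: -6*(-22)^2 - 4*(-22)^1 + 4 = (-2904) + (88) + (4) = -2812; answer -2812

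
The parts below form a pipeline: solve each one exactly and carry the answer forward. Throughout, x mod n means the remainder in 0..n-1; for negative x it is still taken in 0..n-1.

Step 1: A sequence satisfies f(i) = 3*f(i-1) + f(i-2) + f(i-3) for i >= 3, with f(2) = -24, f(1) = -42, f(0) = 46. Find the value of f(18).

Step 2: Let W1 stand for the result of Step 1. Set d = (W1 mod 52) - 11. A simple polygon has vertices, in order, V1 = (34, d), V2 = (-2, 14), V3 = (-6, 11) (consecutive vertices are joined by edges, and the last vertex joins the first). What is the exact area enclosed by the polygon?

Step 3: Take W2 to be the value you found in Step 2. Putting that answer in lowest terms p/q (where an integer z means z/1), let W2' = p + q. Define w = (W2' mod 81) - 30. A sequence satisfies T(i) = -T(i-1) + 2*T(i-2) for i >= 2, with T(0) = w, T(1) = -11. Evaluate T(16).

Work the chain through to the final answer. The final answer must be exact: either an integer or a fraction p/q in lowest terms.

Step 1: f(3) = 3*(-24) + 1*(-42) + 1*(46) = -68; iterating: f(3)=-68, f(4)=-270, f(5)=-902, f(6)=-3044, f(7)=-10304, f(8)=-34858, f(9)=-117922, f(10)=-398928, f(11)=-1349564, f(12)=-4565542, f(13)=-15445118, f(14)=-52250460, f(15)=-176762040, f(16)=-597981698, f(17)=-2022957594, f(18)=-6843616520; answer -6843616520
Step 2: W1 = -6843616520; d = -11; cross terms: (34*14 - -2*-11)=454, (-2*11 - -6*14)=62, (-6*-11 - 34*11)=-308; twice the area = |208| = 208; area = 104; answer 104
Step 3: W2 = 104; threaded value p + q = 105; w = -6; T(2) = -1*(-11) + 2*(-6) = -1; iterating: T(2)=-1, T(3)=-21, T(4)=19, T(5)=-61, T(6)=99, T(7)=-221, T(8)=419, T(9)=-861, T(10)=1699, T(11)=-3421, T(12)=6819, T(13)=-13661, T(14)=27299, T(15)=-54621, T(16)=109219; answer 109219

109219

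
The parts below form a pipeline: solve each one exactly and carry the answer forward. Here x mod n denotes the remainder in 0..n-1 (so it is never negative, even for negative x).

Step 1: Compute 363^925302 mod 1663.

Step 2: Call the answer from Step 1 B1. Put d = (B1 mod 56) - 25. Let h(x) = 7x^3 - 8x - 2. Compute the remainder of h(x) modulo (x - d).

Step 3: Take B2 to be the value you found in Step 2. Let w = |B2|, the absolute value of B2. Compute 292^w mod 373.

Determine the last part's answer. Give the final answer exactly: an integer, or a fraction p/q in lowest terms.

Step 1: squarings mod 1663: 363^1=363, 363^2=392, 363^4=668, 363^8=540, 363^16=575, 363^32=1351, 363^64=890, 363^128=512, 363^256=1053, 363^512=1251, 363^1024=118, 363^2048=620, 363^4096=247, 363^8192=1141, 363^16384=1415, 363^32768=1636, 363^65536=729, 363^131072=944, 363^262144=1431, 363^524288=608; 363^925302 = 363^2 * 363^4 * 363^16 * 363^32 * 363^64 * 363^512 * 363^1024 * 363^2048 * 363^4096 * 363^131072 * 363^262144 * 363^524288 = 655 (mod 1663); answer 655
Step 2: B1 = 655; d = 14; remainder = value at the root: 7*(14)^3 - 8*(14)^1 - 2 = (19208) + (-112) + (-2) = 19094; answer 19094
Step 3: B2 = 19094; w = 19094; squarings mod 373: 292^1=292, 292^2=220, 292^4=283, 292^8=267, 292^16=46, 292^32=251, 292^64=337, 292^128=177, 292^256=370, 292^512=9, 292^1024=81, 292^2048=220, 292^4096=283, 292^8192=267, 292^16384=46; 292^19094 = 292^2 * 292^4 * 292^16 * 292^128 * 292^512 * 292^2048 * 292^16384 = 259 (mod 373); answer 259

259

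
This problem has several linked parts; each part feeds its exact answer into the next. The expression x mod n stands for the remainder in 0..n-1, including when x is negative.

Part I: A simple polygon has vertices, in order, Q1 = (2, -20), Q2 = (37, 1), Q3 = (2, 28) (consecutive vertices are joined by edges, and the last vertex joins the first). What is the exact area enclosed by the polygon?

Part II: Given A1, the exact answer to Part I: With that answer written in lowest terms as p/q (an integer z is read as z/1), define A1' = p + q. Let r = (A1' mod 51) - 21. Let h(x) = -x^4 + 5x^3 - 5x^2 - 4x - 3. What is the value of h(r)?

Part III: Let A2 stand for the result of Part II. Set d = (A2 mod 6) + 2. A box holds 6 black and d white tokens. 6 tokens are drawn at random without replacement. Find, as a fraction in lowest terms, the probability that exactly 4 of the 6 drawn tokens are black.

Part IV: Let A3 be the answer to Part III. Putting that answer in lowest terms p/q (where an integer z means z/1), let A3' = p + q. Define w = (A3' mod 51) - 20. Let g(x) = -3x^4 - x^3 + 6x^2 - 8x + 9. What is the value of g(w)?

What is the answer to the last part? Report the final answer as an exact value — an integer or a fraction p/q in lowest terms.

Part I: cross terms: (2*1 - 37*-20)=742, (37*28 - 2*1)=1034, (2*-20 - 2*28)=-96; twice the area = |1680| = 1680; area = 840; answer 840
Part II: A1 = 840; threaded value p + q = 841; r = 4; -1*(4)^4 + 5*(4)^3 - 5*(4)^2 - 4*(4)^1 - 3 = (-256) + (320) + (-80) + (-16) + (-3) = -35; answer -35
Part III: A2 = -35; d = 3; total draws C(9,6) = 84; favorable C(6,4)*C(3,2) = 45; P = 15/28; answer 15/28
Part IV: A3 = 15/28; threaded value p + q = 43; w = 23; -3*(23)^4 - 1*(23)^3 + 6*(23)^2 - 8*(23)^1 + 9 = (-839523) + (-12167) + (3174) + (-184) + (9) = -848691; answer -848691

-848691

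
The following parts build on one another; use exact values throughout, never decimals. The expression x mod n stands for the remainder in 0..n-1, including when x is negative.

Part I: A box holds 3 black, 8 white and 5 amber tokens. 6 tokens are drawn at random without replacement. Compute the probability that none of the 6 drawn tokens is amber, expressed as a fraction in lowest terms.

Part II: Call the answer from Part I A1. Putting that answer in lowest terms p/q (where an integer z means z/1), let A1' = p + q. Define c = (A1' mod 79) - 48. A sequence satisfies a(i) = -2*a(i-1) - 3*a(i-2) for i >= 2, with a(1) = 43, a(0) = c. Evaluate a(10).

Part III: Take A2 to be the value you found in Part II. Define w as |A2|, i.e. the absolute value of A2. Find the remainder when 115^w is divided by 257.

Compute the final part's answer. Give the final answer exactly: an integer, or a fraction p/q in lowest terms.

Part I: total draws C(16,6) = 8008; favorable C(11,6) = 462; P = 3/52; answer 3/52
Part II: A1 = 3/52; threaded value p + q = 55; c = 7; a(2) = -2*(43) - 3*(7) = -107; iterating: a(2)=-107, a(3)=85, a(4)=151, a(5)=-557, a(6)=661, a(7)=349, a(8)=-2681, a(9)=4315, a(10)=-587; answer -587
Part III: A2 = -587; w = 587; squarings mod 257: 115^1=115, 115^2=118, 115^4=46, 115^8=60, 115^16=2, 115^32=4, 115^64=16, 115^128=256, 115^256=1, 115^512=1; 115^587 = 115^1 * 115^2 * 115^8 * 115^64 * 115^512 = 127 (mod 257); answer 127

127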